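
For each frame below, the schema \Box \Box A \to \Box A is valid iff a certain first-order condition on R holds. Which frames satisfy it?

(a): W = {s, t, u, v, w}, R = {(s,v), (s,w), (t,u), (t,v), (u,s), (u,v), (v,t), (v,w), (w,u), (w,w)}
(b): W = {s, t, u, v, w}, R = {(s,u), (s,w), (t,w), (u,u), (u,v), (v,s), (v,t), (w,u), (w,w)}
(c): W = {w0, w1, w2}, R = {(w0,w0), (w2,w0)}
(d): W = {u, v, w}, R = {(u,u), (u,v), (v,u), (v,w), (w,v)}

This is the axiom for density; its first-order frame correspondent is \forall x \forall y (Rxy \to \exists z (Rxz \wedge Rzy)).
(a): fails — Rus but no z with Ruz and Rzs.
(b): fails — Rvt but no z with Rvz and Rzt.
(c): holds.
(d): fails — Rvw but no z with Rvz and Rzw.

(c)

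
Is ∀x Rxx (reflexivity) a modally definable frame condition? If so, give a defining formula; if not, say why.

Yes — defined by □p → p

Yes: it is reflexivity, defined by the T schema □p → p.
Suppose □p→p is valid. At any x set V(p)={w : Rxw}. Then □p holds at x, so p holds at x, i.e. Rxx.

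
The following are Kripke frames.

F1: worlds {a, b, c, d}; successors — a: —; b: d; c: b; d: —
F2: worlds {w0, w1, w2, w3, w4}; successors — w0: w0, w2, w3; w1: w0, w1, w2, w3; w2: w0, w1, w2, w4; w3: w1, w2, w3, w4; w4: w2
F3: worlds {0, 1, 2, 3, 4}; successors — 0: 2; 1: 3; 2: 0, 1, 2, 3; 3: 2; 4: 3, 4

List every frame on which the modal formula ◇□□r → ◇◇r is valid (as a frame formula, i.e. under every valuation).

This is the axiom for a generalized confluence (Geach) condition; its first-order frame correspondent is ∀x ∀y (xRy → ∃w (yR²w ∧ xR²w)).
F1: fails — bRd but no w with dR²w and bR²w.
F2: satisfies the condition.
F3: satisfies the condition.

F2, F3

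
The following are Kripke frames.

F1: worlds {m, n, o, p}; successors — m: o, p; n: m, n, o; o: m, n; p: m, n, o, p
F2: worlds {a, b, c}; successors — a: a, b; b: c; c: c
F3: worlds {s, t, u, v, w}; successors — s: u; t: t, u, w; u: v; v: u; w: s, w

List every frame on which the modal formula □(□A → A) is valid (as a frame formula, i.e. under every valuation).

Frame correspondent (Sahlqvist): ∀x ∀y (Rxy → Ryy) — i.e. shift-reflexivity.
F1: fails — Rom but not Rmm.
F2: fails — Rab but not Rbb.
F3: fails — Ruv but not Rvv.
Valid on no frame.

none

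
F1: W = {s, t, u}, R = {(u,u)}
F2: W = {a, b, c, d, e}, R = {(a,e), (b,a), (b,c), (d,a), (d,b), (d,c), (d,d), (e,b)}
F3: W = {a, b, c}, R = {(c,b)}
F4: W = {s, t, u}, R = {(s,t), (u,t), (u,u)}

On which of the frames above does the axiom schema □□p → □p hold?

Frame correspondent (Sahlqvist): ∀x ∀y (Rxy → ∃z (Rxz ∧ Rzy)) — i.e. density.
F1: satisfies the condition.
F2: fails — Rbc but no z with Rbz and Rzc.
F3: fails — Rcb but no z with Rcz and Rzb.
F4: fails — Rst but no z with Rsz and Rzt.

F1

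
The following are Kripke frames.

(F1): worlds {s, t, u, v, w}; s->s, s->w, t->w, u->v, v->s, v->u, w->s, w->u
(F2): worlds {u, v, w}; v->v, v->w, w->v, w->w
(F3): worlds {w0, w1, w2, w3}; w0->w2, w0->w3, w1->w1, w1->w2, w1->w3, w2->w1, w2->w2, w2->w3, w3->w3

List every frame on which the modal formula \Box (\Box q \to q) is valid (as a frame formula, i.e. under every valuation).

Frame correspondent (Sahlqvist): \forall x \forall y (Rxy \to Ryy) — i.e. shift-reflexivity.
(F1): fails — Ruv but not Rvv.
(F2): ✓.
(F3): ✓.

(F2), (F3)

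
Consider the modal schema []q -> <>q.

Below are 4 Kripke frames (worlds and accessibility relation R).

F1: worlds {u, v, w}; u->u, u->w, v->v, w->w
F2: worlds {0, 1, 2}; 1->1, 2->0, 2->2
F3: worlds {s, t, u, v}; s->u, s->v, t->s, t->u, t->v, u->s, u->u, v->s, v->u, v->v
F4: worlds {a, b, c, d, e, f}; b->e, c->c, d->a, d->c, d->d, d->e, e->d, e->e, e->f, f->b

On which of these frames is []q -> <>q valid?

This is the axiom for seriality; its first-order frame correspondent is forall x exists y Rxy.
F1: holds.
F2: fails — world 0 has no successor.
F3: holds.
F4: fails — world a has no successor.

F1, F3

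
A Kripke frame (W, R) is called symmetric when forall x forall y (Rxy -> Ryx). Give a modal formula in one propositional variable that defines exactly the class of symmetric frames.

r → □◇r

A defining formula is r → □◇r (the B axiom).
Suppose r→□◇r is valid. Take Rxy and set V(r)={x}. Then r at x, so □◇r at x, so ◇r at y, so some z with Ryz has r; z=x, i.e. Ryx.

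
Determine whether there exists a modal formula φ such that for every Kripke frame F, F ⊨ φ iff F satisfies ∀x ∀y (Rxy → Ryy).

Definable; □(□p → p) defines it

Yes: it is shift-reflexivity, defined by the T□ schema □(□p → p).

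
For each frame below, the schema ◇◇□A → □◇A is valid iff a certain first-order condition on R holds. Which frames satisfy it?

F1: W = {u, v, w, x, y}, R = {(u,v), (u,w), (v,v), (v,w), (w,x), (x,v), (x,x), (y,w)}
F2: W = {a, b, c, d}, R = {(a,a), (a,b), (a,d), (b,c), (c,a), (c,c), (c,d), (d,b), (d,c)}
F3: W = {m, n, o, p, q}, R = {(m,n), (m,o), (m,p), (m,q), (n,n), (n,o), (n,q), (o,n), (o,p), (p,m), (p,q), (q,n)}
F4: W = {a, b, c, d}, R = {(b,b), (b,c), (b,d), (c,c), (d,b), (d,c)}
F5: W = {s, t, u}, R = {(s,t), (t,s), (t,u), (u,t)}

This is the axiom for a generalized confluence (Geach) condition; its first-order frame correspondent is ∀x ∀y ∀z ((xR²y ∧ xRz) → ∃w (yRw ∧ zRw)).
F1: fails — uR²v, uRw but no t with vRt and wRt.
F2: fails — aR²a, aRb but no w with aRw and bRw.
F3: fails — mR²o, mRp but no w with oRw and pRw.
F4: ✓.
F5: fails — sR²s, sRt but no w with sRw and tRw.

F4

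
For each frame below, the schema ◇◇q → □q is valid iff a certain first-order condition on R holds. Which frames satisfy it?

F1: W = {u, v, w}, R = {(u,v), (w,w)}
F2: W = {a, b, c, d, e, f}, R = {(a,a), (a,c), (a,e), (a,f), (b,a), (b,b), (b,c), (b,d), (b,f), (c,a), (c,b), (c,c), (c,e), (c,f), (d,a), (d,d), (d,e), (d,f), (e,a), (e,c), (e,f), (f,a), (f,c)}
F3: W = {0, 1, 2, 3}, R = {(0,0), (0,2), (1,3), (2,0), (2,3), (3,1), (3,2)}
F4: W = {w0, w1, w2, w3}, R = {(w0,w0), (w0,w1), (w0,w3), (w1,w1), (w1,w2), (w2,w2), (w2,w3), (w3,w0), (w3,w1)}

Frame correspondent (Sahlqvist): ∀x ∀y ∀z ((xR²y ∧ xRz) → ∃w (y = w ∧ z = w)) — i.e. a generalized confluence (Geach) condition.
F1: satisfies the condition.
F2: fails — aR²a, aRc but a ≠ c.
F3: fails — 0R²0, 0R2 but 0 ≠ 2.
F4: fails — w0R²w0, w0Rw1 but w0 ≠ w1.
Valid on: F1.

F1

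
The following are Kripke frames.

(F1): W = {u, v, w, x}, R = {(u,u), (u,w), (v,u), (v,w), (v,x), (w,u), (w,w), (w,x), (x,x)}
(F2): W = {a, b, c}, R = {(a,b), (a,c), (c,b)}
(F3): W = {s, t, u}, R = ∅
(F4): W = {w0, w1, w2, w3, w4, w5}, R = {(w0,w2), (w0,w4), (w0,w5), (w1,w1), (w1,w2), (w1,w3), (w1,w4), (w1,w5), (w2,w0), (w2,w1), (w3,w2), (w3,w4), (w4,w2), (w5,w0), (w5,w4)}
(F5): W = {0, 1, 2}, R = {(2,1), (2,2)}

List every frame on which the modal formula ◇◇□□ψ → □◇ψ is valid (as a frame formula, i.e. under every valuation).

(F3)

The schema corresponds to a generalized confluence (Geach) condition: ∀x ∀y ∀z ((xR²y ∧ xRz) → ∃w (yR²w ∧ zRw)).
(F1): fails — uR²x, uRu but no t with xR²t and uRt.
(F2): fails — aR²b, aRb but no w with bR²w and bRw.
(F3): satisfies the condition.
(F4): fails — w0R²w4, w0Rw4 but no w with w4R²w and w4Rw.
(F5): fails — 2R²1, 2R1 but no w with 1R²w and 1Rw.
Valid on: (F3).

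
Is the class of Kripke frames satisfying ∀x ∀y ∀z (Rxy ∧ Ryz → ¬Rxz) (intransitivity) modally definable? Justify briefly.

Not definable by any modal formula

If a class were modally definable it would be closed under surjective bounded morphisms (Goldblatt–Thomason).
The 5-cycle (worlds a,b,c,d,e with a→b→c→d→e→a) is intransitive. Mapping every world to a single reflexive point • is a surjective bounded morphism; the reflexive point is not intransitive (R••∧R•• but R••).
So no modal formula (or set of formulas) defines exactly the intransitive frames.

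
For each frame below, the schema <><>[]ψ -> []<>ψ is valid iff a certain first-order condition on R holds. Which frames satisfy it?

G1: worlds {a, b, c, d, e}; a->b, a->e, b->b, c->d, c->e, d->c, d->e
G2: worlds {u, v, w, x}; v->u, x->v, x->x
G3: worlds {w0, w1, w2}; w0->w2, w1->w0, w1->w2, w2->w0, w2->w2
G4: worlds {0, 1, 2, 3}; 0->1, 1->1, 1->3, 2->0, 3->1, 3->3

The schema corresponds to a generalized confluence (Geach) condition: forall x forall y forall z ((x R^2 y & xRz) -> exists w (yRw & zRw)).
G1: fails — aR²b, aRe but no w with bRw and eRw.
G2: fails — xR²u, xRv but no t with uRt and vRt.
G3: satisfies the condition.
G4: satisfies the condition.

G3, G4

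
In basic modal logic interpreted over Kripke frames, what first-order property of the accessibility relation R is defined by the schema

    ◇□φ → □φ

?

Replacing φ by ¬φ and contraposing gives the equivalent schema ◇φ → □◇φ.
Suppose ◇φ→□◇φ is valid. Take Rxy, Rxz and set V(φ)={y}. Then ◇φ at x, so □◇φ at x, so ◇φ at z, so some w with Rzw has φ; w=y, i.e. Rzy. By symmetry of the argument, Ryz.
Conversely, any frame satisfying ∀x ∀y ∀z (Rxy ∧ Rxz → Ryz) validates the schema.
Frame condition: ∀x ∀y ∀z (Rxy ∧ Rxz → Ryz).

The Euclidean property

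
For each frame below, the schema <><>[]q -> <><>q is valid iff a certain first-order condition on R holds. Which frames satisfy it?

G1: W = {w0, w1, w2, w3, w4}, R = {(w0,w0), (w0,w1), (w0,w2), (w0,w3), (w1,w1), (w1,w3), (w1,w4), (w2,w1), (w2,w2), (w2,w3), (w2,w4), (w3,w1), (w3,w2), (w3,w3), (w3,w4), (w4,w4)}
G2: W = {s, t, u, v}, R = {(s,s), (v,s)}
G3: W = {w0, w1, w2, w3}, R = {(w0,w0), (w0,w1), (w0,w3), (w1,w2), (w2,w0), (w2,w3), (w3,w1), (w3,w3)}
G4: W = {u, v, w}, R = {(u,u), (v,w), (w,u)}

G1, G2, G4

The schema corresponds to a generalized confluence (Geach) condition: forall x forall y (x R^2 y -> exists w (yRw & x R^2 w)).
G1: holds.
G2: holds.
G3: fails — w2R²w1 but no w with w1Rw and w2R²w.
G4: holds.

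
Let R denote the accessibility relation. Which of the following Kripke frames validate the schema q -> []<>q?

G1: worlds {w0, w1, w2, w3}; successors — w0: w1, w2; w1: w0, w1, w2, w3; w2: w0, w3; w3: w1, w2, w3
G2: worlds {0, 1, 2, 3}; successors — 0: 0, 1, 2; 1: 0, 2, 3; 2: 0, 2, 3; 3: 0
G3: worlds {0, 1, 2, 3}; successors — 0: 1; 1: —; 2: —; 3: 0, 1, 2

Frame correspondent (Sahlqvist): forall x forall y (Rxy -> Ryx) — i.e. symmetry.
G1: fails — Rw1w2 but not Rw2w1.
G2: fails — R12 but not R21.
G3: fails — R01 but not R10.

none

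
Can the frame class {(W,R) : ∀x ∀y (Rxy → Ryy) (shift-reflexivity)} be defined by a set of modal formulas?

Yes — defined by □(□p → p)

This is a Sahlqvist condition; the T□ axiom □(□p → p) defines it.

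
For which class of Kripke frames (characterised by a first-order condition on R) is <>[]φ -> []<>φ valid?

convergence

This is the .2 axiom.
It corresponds to convergence: forall x forall y forall z (Rxy & Rxz -> exists w (Ryw & Rzw)).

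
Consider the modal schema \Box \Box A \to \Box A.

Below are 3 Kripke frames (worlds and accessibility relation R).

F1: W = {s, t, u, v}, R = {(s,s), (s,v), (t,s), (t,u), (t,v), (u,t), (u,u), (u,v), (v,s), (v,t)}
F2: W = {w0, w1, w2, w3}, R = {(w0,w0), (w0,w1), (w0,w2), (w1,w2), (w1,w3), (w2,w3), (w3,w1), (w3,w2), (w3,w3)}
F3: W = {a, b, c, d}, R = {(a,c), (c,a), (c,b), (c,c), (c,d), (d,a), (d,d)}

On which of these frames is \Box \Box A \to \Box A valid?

F2, F3

The schema corresponds to density: \forall x \forall y (Rxy \to \exists z (Rxz \wedge Rzy)).
F1: fails — Rvt but no z with Rvz and Rzt.
F2: condition met.
F3: condition met.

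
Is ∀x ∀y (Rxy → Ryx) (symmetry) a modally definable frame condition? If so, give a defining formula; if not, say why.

Yes: it is symmetry, defined by the B schema p → □◇p.
Suppose p→□◇p is valid. Take Rxy and set V(p)={x}. Then p at x, so □◇p at x, so ◇p at y, so some z with Ryz has p; z=x, i.e. Ryx.

Definable; p → □◇p defines it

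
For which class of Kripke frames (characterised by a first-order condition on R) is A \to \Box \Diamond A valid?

Suppose A→□◇A is valid. Take Rxy and set V(A)={x}. Then A at x, so □◇A at x, so ◇A at y, so some z with Ryz has A; z=x, i.e. Ryx.

Symmetry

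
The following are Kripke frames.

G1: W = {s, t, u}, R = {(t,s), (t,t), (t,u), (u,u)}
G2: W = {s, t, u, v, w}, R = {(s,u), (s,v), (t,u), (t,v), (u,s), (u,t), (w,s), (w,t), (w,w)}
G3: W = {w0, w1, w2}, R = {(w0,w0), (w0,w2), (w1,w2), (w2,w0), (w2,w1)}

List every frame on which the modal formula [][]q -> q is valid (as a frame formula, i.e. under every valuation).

Frame correspondent (Sahlqvist): forall x exists w (x R^2 w & x = w) — i.e. a generalized confluence (Geach) condition.
G1: fails — at s but no w with sR²w and s=w.
G2: fails — at v but no w* with vR²w* and v=w*.
G3: holds.
Valid on: G3.

G3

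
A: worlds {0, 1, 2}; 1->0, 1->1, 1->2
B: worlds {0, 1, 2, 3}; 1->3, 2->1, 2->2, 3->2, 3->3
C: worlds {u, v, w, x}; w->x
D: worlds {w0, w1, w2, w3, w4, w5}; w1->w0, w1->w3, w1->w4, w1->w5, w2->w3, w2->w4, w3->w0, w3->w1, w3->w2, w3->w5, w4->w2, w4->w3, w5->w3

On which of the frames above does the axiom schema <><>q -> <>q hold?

A, C

This is the axiom for a generalized confluence (Geach) condition; its first-order frame correspondent is forall x forall y (x R^2 y -> exists w (y = w & xRw)).
A: holds.
B: fails — 1R²2 but no w with 2=w and 1Rw.
C: holds.
D: fails — w1R²w1 but no w with w1=w and w1Rw.
Valid on: A, C.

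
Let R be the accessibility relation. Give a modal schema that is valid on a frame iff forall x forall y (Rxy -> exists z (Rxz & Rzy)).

A defining formula is □□p → □p (the C4 axiom).
Suppose □□p→□p is valid. Take Rxy and set V(p)={w : xR²w}. Then □□p at x, so □p at x, so p at y, i.e. ∃z(Rxz∧Rzy).

□□p → □p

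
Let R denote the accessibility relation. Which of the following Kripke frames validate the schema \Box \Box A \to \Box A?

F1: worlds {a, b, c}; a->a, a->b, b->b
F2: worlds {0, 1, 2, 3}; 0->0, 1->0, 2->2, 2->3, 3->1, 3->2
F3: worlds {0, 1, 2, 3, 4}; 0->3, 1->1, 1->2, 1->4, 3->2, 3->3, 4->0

F1

Frame correspondent (Sahlqvist): \forall x \forall y (Rxy \to \exists z (Rxz \wedge Rzy)) — i.e. density.
F1: holds.
F2: fails — R31 but no z with R3z and Rz1.
F3: fails — R40 but no z with R4z and Rz0.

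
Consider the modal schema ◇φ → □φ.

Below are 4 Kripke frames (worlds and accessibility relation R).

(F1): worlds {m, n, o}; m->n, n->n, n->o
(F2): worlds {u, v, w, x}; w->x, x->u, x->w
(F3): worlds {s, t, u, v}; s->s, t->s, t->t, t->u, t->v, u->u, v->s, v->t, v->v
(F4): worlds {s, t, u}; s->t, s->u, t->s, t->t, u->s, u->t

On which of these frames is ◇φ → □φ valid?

The schema corresponds to partial functionality: ∀x ∀y ∀z (Rxy ∧ Rxz → y = z).
(F1): fails — n sees both n and o.
(F2): fails — x sees both u and w.
(F3): fails — t sees both s and t.
(F4): fails — s sees both t and u.

none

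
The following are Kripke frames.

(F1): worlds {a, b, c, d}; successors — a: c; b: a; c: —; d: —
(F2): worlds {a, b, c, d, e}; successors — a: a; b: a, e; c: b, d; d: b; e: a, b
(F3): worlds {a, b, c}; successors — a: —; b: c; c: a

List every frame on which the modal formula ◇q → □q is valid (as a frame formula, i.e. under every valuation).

This is the axiom for partial functionality; its first-order frame correspondent is ∀x ∀y ∀z (Rxy ∧ Rxz → y = z).
(F1): satisfies the condition.
(F2): fails — b sees both a and e.
(F3): satisfies the condition.
Valid on: (F1), (F3).

(F1), (F3)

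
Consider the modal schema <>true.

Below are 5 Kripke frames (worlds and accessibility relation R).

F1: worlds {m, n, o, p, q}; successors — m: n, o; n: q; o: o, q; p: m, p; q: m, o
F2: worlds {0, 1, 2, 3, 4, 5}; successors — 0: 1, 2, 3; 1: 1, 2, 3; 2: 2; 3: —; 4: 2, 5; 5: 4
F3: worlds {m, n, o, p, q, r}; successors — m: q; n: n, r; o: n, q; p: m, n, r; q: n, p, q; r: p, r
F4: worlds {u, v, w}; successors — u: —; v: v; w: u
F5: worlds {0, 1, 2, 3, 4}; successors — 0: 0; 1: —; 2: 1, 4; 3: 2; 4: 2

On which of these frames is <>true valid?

F1, F3

The schema corresponds to seriality: forall x exists y Rxy.
F1: ✓.
F2: fails — world 3 has no successor.
F3: ✓.
F4: fails — world u has no successor.
F5: fails — world 1 has no successor.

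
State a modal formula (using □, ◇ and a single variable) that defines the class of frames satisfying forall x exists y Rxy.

□s → ◇s

This is seriality; the standard corresponding axiom is D: □s → ◇s.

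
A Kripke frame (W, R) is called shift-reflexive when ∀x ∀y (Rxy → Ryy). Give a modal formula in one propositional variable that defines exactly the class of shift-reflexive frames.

□(□r → r)

The condition is shift-reflexivity. The T□ schema □(□r → r) defines it.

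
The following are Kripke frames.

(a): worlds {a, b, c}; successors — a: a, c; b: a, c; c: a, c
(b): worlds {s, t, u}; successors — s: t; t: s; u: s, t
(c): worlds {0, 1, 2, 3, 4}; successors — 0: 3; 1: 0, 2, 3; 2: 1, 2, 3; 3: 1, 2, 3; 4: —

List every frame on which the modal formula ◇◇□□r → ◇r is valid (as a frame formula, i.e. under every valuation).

Frame correspondent (Sahlqvist): ∀x ∀y (xR²y → ∃w (yR²w ∧ xRw)) — i.e. a generalized confluence (Geach) condition.
(a): condition met.
(b): fails — sR²s but no w with sR²w and sRw.
(c): condition met.

(a), (c)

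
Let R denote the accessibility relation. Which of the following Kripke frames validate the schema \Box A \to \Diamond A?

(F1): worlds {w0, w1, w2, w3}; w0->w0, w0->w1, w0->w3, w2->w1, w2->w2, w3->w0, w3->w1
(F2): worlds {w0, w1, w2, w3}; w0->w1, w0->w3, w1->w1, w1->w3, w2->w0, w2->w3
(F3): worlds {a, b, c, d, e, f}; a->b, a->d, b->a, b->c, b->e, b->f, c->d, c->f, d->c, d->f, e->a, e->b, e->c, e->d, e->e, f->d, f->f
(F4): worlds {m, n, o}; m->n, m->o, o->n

This is the axiom for seriality; its first-order frame correspondent is \forall x \exists y Rxy.
(F1): fails — world w1 has no successor.
(F2): fails — world w3 has no successor.
(F3): satisfies the condition.
(F4): fails — world n has no successor.
Valid on: (F3).

(F3)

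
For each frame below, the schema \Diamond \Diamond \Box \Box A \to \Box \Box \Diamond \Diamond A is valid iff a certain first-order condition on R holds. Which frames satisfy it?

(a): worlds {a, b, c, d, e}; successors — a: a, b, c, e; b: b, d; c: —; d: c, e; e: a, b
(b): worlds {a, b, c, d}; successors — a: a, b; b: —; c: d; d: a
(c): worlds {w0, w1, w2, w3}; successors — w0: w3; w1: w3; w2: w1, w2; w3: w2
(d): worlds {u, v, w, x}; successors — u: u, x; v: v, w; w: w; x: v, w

(c), (d)

This is the axiom for a generalized confluence (Geach) condition; its first-order frame correspondent is \forall x \forall y \forall z ((x R^2 y \wedge x R^2 z) \to \exists w (y R^2 w \wedge z R^2 w)).
(a): fails — aR²a, aR²c but no w with aR²w and cR²w.
(b): fails — aR²a, aR²b but no w with aR²w and bR²w.
(c): ✓.
(d): ✓.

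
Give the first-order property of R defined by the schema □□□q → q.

∀x ∃w (xR³w ∧ x = w)

This is a Sahlqvist (Geach-type) schema ◇^0□^3q → □^0◇^0q.
First-order correspondent: ∀x ∃w (xR³w ∧ x = w).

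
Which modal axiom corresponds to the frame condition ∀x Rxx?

This is reflexivity; the standard corresponding axiom is T: □ψ → ψ.
Suppose □ψ→ψ is valid. At any x set V(ψ)={w : Rxw}. Then □ψ holds at x, so ψ holds at x, i.e. Rxx.

□ψ → ψ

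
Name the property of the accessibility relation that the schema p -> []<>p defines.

Symmetry

This schema is the B axiom.
It corresponds to symmetry: forall x forall y (Rxy -> Ryx).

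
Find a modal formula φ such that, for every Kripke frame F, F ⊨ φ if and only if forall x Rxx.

This is reflexivity; the standard corresponding axiom is T: □p → p.
Suppose □p→p is valid. At any x set V(p)={w : Rxw}. Then □p holds at x, so p holds at x, i.e. Rxx.

□p → p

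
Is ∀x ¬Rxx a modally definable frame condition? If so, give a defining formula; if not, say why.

Not definable by any modal formula

Any modally definable frame class is closed under surjective bounded morphisms.
The 5-cycle (worlds a,b,c,d,e with a→b→c→d→e→a) is irreflexive, and the map sending every world to a single reflexive point • is a surjective bounded morphism (forth: every edge maps to (•,•); back: every world has a successor). So any modal formula valid on the 5-cycle is also valid on the reflexive point, which is not irreflexive.
Hence irreflexivity is not modally definable.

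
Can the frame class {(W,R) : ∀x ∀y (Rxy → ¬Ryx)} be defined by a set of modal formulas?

Not definable by any modal formula

Any modally definable frame class is closed under surjective bounded morphisms.
The 5-cycle (worlds a,b,c,d,e with a→b→c→d→e→a) is asymmetric. Mapping every world to a single reflexive point • is a surjective bounded morphism, and the reflexive point is not asymmetric (R•• but asymmetry requires ¬R••).
So no modal formula (or set of formulas) defines exactly the asymmetric frames.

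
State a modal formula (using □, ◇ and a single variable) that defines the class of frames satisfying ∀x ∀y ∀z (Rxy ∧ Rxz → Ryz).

This is the Euclidean property; the standard corresponding axiom is 5: ◇p → □◇p.
Suppose ◇p→□◇p is valid. Take Rxy, Rxz and set V(p)={y}. Then ◇p at x, so □◇p at x, so ◇p at z, so some w with Rzw has p; w=y, i.e. Rzy. By symmetry of the argument, Ryz.

◇p → □◇p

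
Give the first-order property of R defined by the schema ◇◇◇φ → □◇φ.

This is a Sahlqvist (Geach-type) schema ◇^3□^0φ → □^1◇^1φ.
First-order correspondent: ∀x ∀y ∀z ((xR³y ∧ xRz) → ∃w (y = w ∧ zRw)).

∀x ∀y ∀z ((xR³y ∧ xRz) → ∃w (y = w ∧ zRw))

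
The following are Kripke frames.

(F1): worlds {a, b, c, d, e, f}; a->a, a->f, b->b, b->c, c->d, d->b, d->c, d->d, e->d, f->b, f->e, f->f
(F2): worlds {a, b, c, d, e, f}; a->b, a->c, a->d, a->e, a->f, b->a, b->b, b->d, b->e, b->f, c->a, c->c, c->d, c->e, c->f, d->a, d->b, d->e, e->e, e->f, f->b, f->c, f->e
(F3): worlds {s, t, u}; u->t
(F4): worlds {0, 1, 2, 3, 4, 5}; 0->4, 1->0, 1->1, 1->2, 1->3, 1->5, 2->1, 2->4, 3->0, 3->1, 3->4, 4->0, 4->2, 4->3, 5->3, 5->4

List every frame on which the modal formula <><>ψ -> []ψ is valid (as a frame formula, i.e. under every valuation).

The schema corresponds to a generalized confluence (Geach) condition: forall x forall y forall z ((x R^2 y & xRz) -> exists w (y = w & z = w)).
(F1): fails — aR²a, aRf but a ≠ f.
(F2): fails — aR²a, aRb but a ≠ b.
(F3): condition met.
(F4): fails — 0R²0, 0R4 but 0 ≠ 4.

(F3)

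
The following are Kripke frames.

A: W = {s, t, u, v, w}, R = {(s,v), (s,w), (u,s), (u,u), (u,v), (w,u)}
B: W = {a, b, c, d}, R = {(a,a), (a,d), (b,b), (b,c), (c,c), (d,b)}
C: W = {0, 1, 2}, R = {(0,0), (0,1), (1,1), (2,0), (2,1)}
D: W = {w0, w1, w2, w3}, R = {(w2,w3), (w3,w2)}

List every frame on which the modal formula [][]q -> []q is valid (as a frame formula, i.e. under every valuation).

B, C

This is the axiom for density; its first-order frame correspondent is forall x forall y (Rxy -> exists z (Rxz & Rzy)).
A: fails — Rsv but no z with Rsz and Rzv.
B: satisfies the condition.
C: satisfies the condition.
D: fails — Rw3w2 but no z with Rw3z and Rzw2.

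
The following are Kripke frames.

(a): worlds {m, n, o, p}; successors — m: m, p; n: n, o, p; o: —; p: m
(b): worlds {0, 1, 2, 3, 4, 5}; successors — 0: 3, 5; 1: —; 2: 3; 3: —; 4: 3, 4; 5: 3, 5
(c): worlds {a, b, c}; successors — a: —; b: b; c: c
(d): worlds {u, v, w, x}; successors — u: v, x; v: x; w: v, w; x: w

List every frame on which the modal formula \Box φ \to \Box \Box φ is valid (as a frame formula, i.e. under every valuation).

(b), (c)

This is the axiom for transitivity; its first-order frame correspondent is \forall x \forall y \forall z (Rxy \wedge Ryz \to Rxz).
(a): fails — Rpm and Rmp but not Rpp.
(b): condition met.
(c): condition met.
(d): fails — Rxw and Rwv but not Rxv.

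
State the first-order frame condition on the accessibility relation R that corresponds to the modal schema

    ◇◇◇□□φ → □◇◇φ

This is a Sahlqvist (Geach-type) schema ◇^3□^2φ → □^1◇^2φ.
Minimal-valuation argument: fix x; take any y with xR^3y and any z with xR^1z. Set V(φ) to the set of worlds R-reachable from y in exactly 2 steps. Then □^2φ holds at y, so the antecedent holds at x; validity forces ◇^2φ at z, giving a w with zR^2w and yR^2w.
First-order correspondent: ∀x ∀y ∀z ((xR³y ∧ xRz) → ∃w (yR²w ∧ zR²w)).

∀x ∀y ∀z ((xR³y ∧ xRz) → ∃w (yR²w ∧ zR²w))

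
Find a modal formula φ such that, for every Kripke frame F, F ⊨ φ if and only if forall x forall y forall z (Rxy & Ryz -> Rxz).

This is transitivity; the standard corresponding axiom is 4: □ψ → □□ψ.
Suppose □ψ→□□ψ is valid. Take Rxy, Ryz and set V(ψ)={w : Rxw}. Then □ψ at x, so □□ψ at x, so □ψ at y, so ψ at z, i.e. Rxz.

□ψ → □□ψ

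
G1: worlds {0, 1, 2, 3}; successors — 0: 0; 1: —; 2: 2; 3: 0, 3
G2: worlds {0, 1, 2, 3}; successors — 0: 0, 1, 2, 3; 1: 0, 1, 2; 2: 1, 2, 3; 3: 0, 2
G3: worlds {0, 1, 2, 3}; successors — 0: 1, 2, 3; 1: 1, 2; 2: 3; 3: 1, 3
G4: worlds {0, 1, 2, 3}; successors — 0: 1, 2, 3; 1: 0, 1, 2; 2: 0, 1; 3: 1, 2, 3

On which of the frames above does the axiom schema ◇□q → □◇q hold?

This is the axiom for convergence; its first-order frame correspondent is ∀x ∀y ∀z (Rxy ∧ Rxz → ∃w (Ryw ∧ Rzw)).
G1: ✓.
G2: ✓.
G3: fails — R02 and R01 but 2 and 1 have no common successor.
G4: ✓.

G1, G2, G4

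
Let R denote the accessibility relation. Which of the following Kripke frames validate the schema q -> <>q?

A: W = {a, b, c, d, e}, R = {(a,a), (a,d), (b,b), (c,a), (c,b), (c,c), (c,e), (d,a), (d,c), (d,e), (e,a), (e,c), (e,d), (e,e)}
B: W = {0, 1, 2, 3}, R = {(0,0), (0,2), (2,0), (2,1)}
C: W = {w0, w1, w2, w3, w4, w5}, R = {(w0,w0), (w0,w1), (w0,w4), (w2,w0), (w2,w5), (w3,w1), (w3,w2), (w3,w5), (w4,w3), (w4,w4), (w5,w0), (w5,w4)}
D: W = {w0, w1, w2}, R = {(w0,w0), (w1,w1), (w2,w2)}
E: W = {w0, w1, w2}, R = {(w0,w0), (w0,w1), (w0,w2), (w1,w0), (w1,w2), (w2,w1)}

D

The schema corresponds to reflexivity: forall x Rxx.
A: fails — world d does not see itself.
B: fails — world 1 does not see itself.
C: fails — world w1 does not see itself.
D: ✓.
E: fails — world w1 does not see itself.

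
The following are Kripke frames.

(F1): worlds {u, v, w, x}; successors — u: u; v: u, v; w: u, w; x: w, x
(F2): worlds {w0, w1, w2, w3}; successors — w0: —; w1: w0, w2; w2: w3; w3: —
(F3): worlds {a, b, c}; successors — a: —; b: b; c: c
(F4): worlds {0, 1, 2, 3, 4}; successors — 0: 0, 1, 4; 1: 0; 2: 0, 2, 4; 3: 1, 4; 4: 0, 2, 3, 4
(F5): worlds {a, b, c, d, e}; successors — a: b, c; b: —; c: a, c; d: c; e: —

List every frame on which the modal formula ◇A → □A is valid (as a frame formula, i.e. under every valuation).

The schema corresponds to partial functionality: ∀x ∀y ∀z (Rxy ∧ Rxz → y = z).
(F1): fails — v sees both u and v.
(F2): fails — w1 sees both w0 and w2.
(F3): holds.
(F4): fails — 0 sees both 0 and 1.
(F5): fails — a sees both b and c.

(F3)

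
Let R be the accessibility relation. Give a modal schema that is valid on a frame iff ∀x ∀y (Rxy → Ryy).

A defining formula is □(□s → s) (the T□ axiom).
Suppose □(□s→s) is valid. Take Rxy and set V(s)={w : Ryw}. Then at y, □s holds; since □(□s→s) at x, □s→s at y, so s at y, i.e. Ryy.

□(□s → s)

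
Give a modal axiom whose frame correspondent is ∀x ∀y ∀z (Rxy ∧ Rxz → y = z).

A defining formula is ◇ψ → □ψ (the CD axiom).
Suppose ◇ψ→□ψ is valid. Take Rxy, Rxz and set V(ψ)={y}. Then ◇ψ at x, so □ψ at x, so ψ at z, i.e. z=y.

◇ψ → □ψ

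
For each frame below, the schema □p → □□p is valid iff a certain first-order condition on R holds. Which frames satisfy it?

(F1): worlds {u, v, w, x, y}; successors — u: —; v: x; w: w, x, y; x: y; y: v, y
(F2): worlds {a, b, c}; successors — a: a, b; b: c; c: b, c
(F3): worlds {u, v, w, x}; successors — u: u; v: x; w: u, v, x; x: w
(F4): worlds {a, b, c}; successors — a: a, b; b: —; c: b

Frame correspondent (Sahlqvist): ∀x ∀y ∀z (Rxy ∧ Ryz → Rxz) — i.e. transitivity.
(F1): fails — Rvx and Rxy but not Rvy.
(F2): fails — Rbc and Rcb but not Rbb.
(F3): fails — Rxw and Rwu but not Rxu.
(F4): holds.
Valid on: (F4).

(F4)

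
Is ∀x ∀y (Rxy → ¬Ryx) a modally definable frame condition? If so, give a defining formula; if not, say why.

Modal frame validity is preserved under surjective bounded morphisms.
The 5-cycle (worlds w0,w1,w2,w3,w4 with w0→w1→w2→w3→w4→w0) is asymmetric. Mapping every world to a single reflexive point • is a surjective bounded morphism, and the reflexive point is not asymmetric (R•• but asymmetry requires ¬R••).
Hence asymmetry is not modally definable.

No — not modally definable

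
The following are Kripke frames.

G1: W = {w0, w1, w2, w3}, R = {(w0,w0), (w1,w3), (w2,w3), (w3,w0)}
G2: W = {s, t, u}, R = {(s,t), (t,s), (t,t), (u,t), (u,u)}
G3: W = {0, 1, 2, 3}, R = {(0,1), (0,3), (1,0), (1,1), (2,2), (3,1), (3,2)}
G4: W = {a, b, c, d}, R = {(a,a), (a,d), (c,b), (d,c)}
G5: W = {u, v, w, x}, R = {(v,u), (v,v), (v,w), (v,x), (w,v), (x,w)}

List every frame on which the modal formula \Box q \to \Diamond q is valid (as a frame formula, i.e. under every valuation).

Frame correspondent (Sahlqvist): \forall x \exists y Rxy — i.e. seriality.
G1: holds.
G2: holds.
G3: holds.
G4: fails — world b has no successor.
G5: fails — world u has no successor.
Valid on: G1, G2, G3.

G1, G2, G3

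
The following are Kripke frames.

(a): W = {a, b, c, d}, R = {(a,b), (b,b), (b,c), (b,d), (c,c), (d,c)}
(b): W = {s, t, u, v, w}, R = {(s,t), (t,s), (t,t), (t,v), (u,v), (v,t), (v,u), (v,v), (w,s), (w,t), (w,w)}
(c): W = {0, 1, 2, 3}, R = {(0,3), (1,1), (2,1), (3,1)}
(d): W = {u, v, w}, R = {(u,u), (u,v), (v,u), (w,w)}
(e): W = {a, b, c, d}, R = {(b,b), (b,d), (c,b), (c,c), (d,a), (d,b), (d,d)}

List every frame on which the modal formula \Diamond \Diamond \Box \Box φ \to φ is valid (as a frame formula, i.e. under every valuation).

Frame correspondent (Sahlqvist): \forall x \forall y (x R^2 y \to \exists w (y R^2 w \wedge x = w)) — i.e. a generalized confluence (Geach) condition.
(a): fails — aR²b but no w with bR²w and a=w.
(b): fails — wR²s but no w* with sR²w* and w=w*.
(c): fails — 0R²1 but no w with 1R²w and 0=w.
(d): holds.
(e): fails — bR²a but no w with aR²w and b=w.
Valid on: (d).

(d)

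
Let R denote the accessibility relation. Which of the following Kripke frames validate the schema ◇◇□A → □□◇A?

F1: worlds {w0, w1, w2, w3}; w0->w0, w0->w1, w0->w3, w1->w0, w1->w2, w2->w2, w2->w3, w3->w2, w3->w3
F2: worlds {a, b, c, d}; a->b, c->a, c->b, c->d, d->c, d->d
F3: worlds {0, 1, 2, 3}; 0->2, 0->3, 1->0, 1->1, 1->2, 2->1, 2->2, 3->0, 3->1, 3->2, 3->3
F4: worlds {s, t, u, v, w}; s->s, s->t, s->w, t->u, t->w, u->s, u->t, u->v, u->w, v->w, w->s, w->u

F1, F3

Frame correspondent (Sahlqvist): ∀x ∀y ∀z ((xR²y ∧ xR²z) → ∃w (yRw ∧ zRw)) — i.e. a generalized confluence (Geach) condition.
F1: satisfies the condition.
F2: fails — cR²b, cR²b but no w with bRw and bRw.
F3: satisfies the condition.
F4: fails — tR²v, tR²w but no w* with vRw* and wRw*.
Valid on: F1, F3.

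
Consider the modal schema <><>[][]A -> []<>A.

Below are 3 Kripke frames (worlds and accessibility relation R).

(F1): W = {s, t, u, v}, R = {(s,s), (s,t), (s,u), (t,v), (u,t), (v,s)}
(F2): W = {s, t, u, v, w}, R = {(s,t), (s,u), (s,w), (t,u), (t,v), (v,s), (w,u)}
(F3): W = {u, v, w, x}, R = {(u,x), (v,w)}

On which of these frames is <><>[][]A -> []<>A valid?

Frame correspondent (Sahlqvist): forall x forall y forall z ((x R^2 y & xRz) -> exists w (y R^2 w & zRw)) — i.e. a generalized confluence (Geach) condition.
(F1): fails — sR²t, sRt but no w with tR²w and tRw.
(F2): fails — sR²u, sRt but no w* with uR²w* and tRw*.
(F3): ✓.
Valid on: (F3).

(F3)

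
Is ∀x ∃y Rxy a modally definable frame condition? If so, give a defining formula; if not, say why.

Yes — defined by □p → ◇p

This is a Sahlqvist condition; the D axiom □p → ◇p defines it.
Suppose □p→◇p is valid. At any x set V(p)=W. Then □p at x, so ◇p at x, so x has a successor.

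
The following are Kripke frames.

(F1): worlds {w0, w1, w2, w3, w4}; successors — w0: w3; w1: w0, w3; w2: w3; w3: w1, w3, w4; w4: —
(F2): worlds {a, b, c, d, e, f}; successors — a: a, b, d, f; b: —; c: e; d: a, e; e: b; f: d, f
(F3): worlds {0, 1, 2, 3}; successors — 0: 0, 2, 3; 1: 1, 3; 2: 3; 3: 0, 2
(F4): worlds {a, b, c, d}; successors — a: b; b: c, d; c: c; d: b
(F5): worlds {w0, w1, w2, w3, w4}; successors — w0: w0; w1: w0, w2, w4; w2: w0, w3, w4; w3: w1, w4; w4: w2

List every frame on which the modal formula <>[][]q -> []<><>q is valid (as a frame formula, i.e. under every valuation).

(F3), (F4), (F5)

Frame correspondent (Sahlqvist): forall x forall y forall z ((xRy & xRz) -> exists w (y R^2 w & z R^2 w)) — i.e. a generalized confluence (Geach) condition.
(F1): fails — w3Rw1, w3Rw4 but no w with w1R²w and w4R²w.
(F2): fails — aRa, aRb but no w with aR²w and bR²w.
(F3): satisfies the condition.
(F4): satisfies the condition.
(F5): satisfies the condition.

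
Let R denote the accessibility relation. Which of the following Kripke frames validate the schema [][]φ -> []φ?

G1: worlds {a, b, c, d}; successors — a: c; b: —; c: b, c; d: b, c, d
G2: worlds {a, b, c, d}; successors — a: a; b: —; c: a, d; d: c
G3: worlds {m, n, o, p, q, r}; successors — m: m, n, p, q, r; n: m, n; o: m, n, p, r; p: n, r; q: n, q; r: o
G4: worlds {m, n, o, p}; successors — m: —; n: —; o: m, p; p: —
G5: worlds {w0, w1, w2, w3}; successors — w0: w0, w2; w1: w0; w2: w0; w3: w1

The schema corresponds to density: forall x forall y (Rxy -> exists z (Rxz & Rzy)).
G1: ✓.
G2: fails — Rcd but no z with Rcz and Rzd.
G3: fails — Rpr but no z with Rpz and Rzr.
G4: fails — Rom but no z with Roz and Rzm.
G5: fails — Rw3w1 but no z with Rw3z and Rzw1.

G1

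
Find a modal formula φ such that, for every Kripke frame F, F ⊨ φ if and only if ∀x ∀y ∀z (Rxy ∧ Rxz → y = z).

This is partial functionality; the standard corresponding axiom is CD: ◇p → □p.

◇p → □p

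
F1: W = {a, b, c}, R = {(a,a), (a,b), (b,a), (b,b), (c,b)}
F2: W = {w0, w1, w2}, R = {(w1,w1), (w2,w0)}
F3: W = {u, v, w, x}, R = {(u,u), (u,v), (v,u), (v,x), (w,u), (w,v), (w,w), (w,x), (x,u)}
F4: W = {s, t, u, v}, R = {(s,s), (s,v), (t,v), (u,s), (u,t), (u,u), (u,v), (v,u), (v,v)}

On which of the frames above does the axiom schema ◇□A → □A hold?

F1

Frame correspondent (Sahlqvist): ∀x ∀y ∀z (Rxy ∧ Rxz → Ryz) — i.e. the Euclidean property.
F1: ✓.
F2: fails — Rw2w0 and Rw2w0 but not Rw0w0.
F3: fails — Ruv and Ruv but not Rvv.
F4: fails — Rsv and Rss but not Rvs.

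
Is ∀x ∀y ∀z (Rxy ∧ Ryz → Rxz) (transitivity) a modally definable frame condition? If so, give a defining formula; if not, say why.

Definable; □p → □□p defines it

Yes: it is transitivity, defined by the 4 schema □p → □□p.
Suppose □p→□□p is valid. Take Rxy, Ryz and set V(p)={w : Rxw}. Then □p at x, so □□p at x, so □p at y, so p at z, i.e. Rxz.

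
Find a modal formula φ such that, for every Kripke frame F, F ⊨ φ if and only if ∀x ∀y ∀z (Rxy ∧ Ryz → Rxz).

A defining formula is □r → □□r (the 4 axiom).
Suppose □r→□□r is valid. Take Rxy, Ryz and set V(r)={w : Rxw}. Then □r at x, so □□r at x, so □r at y, so r at z, i.e. Rxz.

□r → □□r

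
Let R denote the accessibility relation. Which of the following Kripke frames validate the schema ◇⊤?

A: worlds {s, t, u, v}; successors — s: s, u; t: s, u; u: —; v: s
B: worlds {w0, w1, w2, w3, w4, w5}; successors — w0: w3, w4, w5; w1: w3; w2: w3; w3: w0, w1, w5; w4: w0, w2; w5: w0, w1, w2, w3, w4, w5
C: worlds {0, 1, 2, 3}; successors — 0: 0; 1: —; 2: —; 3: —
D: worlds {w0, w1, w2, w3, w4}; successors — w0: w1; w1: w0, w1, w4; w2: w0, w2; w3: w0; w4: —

The schema corresponds to seriality: ∀x ∃y Rxy.
A: fails — world u has no successor.
B: condition met.
C: fails — world 1 has no successor.
D: fails — world w4 has no successor.

B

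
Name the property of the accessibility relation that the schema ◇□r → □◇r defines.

Suppose ◇□r→□◇r is valid. Take Rxy, Rxz and set V(r)={w : Ryw}. Then □r at y so ◇□r at x, so □◇r at x, so ◇r at z, giving w with Rzw and Ryw.

convergence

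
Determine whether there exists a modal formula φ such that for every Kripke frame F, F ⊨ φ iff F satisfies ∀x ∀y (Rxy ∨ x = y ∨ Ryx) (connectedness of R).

No — not modally definable

Modal frame validity is preserved under disjoint unions.
Take 3 disjoint single-world reflexive frames: each is trivially connected, but their disjoint union has 3 worlds with no edge between distinct components, so it is not connected.
So no modal formula (or set of formulas) defines exactly the connected frames.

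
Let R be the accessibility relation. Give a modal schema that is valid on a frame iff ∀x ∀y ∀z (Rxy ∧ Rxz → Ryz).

The condition is the Euclidean property. The 5 schema ◇r → □◇r defines it.

◇r → □◇r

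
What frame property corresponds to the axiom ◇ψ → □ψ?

partial functionality: ∀x ∀y ∀z (Rxy ∧ Rxz → y = z)

This schema is the CD axiom.
It corresponds to partial functionality: ∀x ∀y ∀z (Rxy ∧ Rxz → y = z).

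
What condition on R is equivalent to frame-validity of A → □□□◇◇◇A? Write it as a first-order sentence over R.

∀x ∀z (xR³z → ∃w (x = w ∧ zR³w))

This is a Sahlqvist (Geach-type) schema ◇^0□^0A → □^3◇^3A.
Minimal-valuation argument: fix x; take any y with xR^0y and any z with xR^3z. Set V(A) to the set of worlds R-reachable from y in exactly 0 steps. Then □^0A holds at y, so the antecedent holds at x; validity forces ◇^3A at z, giving a w with zR^3w and yR^0w.
First-order correspondent: ∀x ∀z (xR³z → ∃w (x = w ∧ zR³w)).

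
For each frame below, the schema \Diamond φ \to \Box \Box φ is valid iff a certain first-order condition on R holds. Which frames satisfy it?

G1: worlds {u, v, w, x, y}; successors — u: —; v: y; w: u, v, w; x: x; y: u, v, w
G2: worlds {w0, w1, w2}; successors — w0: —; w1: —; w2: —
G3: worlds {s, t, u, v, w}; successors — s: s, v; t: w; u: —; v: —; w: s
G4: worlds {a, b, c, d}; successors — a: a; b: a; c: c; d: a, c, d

Frame correspondent (Sahlqvist): \forall x \forall y \forall z ((xRy \wedge x R^2 z) \to \exists w (y = w \wedge z = w)) — i.e. a generalized confluence (Geach) condition.
G1: fails — vRy, vR²u but y ≠ u.
G2: condition met.
G3: fails — sRs, sR²v but s ≠ v.
G4: fails — dRa, dR²c but a ≠ c.

G2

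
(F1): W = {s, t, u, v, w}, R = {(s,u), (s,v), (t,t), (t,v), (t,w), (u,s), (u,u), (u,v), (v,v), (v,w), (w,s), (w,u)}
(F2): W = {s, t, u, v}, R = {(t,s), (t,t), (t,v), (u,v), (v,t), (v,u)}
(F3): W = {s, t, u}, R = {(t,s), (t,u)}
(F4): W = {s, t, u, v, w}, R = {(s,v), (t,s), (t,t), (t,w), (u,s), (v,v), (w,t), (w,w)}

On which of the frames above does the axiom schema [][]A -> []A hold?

Frame correspondent (Sahlqvist): forall x forall y (Rxy -> exists z (Rxz & Rzy)) — i.e. density.
(F1): holds.
(F2): fails — Ruv but no z with Ruz and Rzv.
(F3): fails — Rtu but no z with Rtz and Rzu.
(F4): fails — Rus but no z with Ruz and Rzs.

(F1)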